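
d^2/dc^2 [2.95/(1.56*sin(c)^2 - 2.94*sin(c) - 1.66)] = (28.71648*sin(c)^4 - 40.58964*sin(c)^3 + 12.98118*sin(c)^2 + 66.7821*sin(c) - 66.27588)/(-1.56*sin(c)^2 + 2.94*sin(c) + 1.66)^3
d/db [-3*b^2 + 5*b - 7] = 5 - 6*b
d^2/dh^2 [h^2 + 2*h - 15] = 2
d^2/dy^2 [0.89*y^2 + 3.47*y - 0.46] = 1.78000000000000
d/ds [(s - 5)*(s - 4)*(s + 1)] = 3*s^2 - 16*s + 11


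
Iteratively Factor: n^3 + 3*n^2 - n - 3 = (n - 1)*(n^2 + 4*n + 3) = (n - 1)*(n + 3)*(n + 1)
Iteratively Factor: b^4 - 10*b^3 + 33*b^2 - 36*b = (b)*(b^3 - 10*b^2 + 33*b - 36) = b*(b - 3)*(b^2 - 7*b + 12) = b*(b - 3)^2*(b - 4)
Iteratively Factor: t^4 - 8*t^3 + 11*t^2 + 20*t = (t - 5)*(t^3 - 3*t^2 - 4*t) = (t - 5)*(t + 1)*(t^2 - 4*t) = t*(t - 5)*(t + 1)*(t - 4)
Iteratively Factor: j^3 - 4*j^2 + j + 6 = (j - 2)*(j^2 - 2*j - 3) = (j - 2)*(j + 1)*(j - 3)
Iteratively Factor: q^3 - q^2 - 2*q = (q - 2)*(q^2 + q) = q*(q - 2)*(q + 1)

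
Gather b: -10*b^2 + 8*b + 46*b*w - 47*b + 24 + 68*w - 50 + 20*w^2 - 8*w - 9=-10*b^2 + b*(46*w - 39) + 20*w^2 + 60*w - 35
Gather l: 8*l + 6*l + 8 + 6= 14*l + 14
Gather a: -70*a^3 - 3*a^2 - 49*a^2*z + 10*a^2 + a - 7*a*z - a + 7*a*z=-70*a^3 + a^2*(7 - 49*z)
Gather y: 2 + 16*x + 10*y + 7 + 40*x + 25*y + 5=56*x + 35*y + 14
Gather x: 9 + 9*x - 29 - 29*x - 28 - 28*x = -48*x - 48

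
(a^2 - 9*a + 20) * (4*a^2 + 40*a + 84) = 4*a^4 + 4*a^3 - 196*a^2 + 44*a + 1680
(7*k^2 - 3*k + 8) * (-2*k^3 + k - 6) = -14*k^5 + 6*k^4 - 9*k^3 - 45*k^2 + 26*k - 48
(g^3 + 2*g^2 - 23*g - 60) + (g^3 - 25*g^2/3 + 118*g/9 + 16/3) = 2*g^3 - 19*g^2/3 - 89*g/9 - 164/3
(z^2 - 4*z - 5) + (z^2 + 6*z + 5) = 2*z^2 + 2*z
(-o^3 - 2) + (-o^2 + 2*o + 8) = -o^3 - o^2 + 2*o + 6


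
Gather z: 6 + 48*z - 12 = 48*z - 6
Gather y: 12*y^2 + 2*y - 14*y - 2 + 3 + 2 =12*y^2 - 12*y + 3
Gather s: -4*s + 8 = 8 - 4*s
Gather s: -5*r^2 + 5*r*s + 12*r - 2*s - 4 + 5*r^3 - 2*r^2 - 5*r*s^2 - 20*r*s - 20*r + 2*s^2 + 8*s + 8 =5*r^3 - 7*r^2 - 8*r + s^2*(2 - 5*r) + s*(6 - 15*r) + 4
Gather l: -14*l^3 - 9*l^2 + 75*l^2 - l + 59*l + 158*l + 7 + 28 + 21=-14*l^3 + 66*l^2 + 216*l + 56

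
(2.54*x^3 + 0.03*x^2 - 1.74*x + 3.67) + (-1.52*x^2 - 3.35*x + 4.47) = 2.54*x^3 - 1.49*x^2 - 5.09*x + 8.14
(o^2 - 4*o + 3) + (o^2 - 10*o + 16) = 2*o^2 - 14*o + 19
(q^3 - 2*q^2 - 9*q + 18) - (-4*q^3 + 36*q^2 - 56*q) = 5*q^3 - 38*q^2 + 47*q + 18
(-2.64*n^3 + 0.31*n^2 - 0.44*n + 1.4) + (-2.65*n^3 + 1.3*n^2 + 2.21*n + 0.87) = -5.29*n^3 + 1.61*n^2 + 1.77*n + 2.27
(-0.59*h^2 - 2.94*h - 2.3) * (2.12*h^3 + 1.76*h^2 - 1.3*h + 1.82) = -1.2508*h^5 - 7.2712*h^4 - 9.2834*h^3 - 1.2998*h^2 - 2.3608*h - 4.186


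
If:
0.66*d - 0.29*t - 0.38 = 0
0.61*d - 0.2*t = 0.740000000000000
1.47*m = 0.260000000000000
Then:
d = 3.09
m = 0.18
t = 5.71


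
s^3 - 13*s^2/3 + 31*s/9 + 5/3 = (s - 3)*(s - 5/3)*(s + 1/3)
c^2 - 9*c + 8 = (c - 8)*(c - 1)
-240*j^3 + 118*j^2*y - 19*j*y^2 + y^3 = (-8*j + y)*(-6*j + y)*(-5*j + y)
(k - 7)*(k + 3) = k^2 - 4*k - 21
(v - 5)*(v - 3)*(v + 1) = v^3 - 7*v^2 + 7*v + 15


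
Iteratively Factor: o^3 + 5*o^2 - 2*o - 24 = (o + 4)*(o^2 + o - 6) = (o + 3)*(o + 4)*(o - 2)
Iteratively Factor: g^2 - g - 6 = (g + 2)*(g - 3)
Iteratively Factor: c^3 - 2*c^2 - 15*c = (c)*(c^2 - 2*c - 15) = c*(c + 3)*(c - 5)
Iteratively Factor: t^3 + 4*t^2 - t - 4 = (t + 4)*(t^2 - 1) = (t - 1)*(t + 4)*(t + 1)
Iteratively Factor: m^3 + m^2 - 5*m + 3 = (m + 3)*(m^2 - 2*m + 1) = (m - 1)*(m + 3)*(m - 1)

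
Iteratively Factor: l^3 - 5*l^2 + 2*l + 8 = (l - 2)*(l^2 - 3*l - 4) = (l - 2)*(l + 1)*(l - 4)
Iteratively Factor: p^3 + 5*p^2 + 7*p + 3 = (p + 3)*(p^2 + 2*p + 1) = (p + 1)*(p + 3)*(p + 1)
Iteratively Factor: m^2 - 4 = (m + 2)*(m - 2)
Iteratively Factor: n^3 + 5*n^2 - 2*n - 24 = (n + 3)*(n^2 + 2*n - 8) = (n + 3)*(n + 4)*(n - 2)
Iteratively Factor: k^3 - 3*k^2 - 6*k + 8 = (k - 1)*(k^2 - 2*k - 8) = (k - 4)*(k - 1)*(k + 2)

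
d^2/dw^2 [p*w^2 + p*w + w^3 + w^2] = 2*p + 6*w + 2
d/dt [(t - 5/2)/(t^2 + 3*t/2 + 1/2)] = (-4*t^2 + 20*t + 17)/(4*t^4 + 12*t^3 + 13*t^2 + 6*t + 1)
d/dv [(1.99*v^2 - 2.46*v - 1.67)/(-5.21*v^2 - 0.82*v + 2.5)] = (-14.4484*v^2 - 7.4514*v - 7.5194)/(27.1441*v^4 + 8.5444*v^3 - 25.3776*v^2 - 4.1*v + 6.25)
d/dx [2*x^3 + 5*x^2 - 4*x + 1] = 6*x^2 + 10*x - 4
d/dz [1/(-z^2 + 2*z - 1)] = 2*(z - 1)/(z^2 - 2*z + 1)^2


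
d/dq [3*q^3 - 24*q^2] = 3*q*(3*q - 16)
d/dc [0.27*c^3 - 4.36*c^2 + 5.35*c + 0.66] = 0.81*c^2 - 8.72*c + 5.35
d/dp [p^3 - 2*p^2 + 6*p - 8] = 3*p^2 - 4*p + 6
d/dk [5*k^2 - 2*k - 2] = 10*k - 2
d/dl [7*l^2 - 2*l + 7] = 14*l - 2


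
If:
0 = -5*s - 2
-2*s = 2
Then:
No Solution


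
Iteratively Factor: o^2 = (o)*(o)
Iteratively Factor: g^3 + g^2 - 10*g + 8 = (g - 1)*(g^2 + 2*g - 8) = (g - 2)*(g - 1)*(g + 4)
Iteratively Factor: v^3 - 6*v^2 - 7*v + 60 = (v - 4)*(v^2 - 2*v - 15) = (v - 4)*(v + 3)*(v - 5)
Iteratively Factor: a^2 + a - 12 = (a - 3)*(a + 4)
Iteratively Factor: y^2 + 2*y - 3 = (y - 1)*(y + 3)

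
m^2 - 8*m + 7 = (m - 7)*(m - 1)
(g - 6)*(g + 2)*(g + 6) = g^3 + 2*g^2 - 36*g - 72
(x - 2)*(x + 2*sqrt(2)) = x^2 - 2*x + 2*sqrt(2)*x - 4*sqrt(2)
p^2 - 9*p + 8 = (p - 8)*(p - 1)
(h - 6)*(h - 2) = h^2 - 8*h + 12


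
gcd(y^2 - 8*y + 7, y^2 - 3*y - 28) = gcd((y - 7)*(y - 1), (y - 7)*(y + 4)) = y - 7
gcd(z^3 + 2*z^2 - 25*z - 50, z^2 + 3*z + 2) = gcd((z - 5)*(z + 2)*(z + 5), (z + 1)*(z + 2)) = z + 2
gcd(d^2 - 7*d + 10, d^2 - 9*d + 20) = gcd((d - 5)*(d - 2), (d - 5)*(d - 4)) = d - 5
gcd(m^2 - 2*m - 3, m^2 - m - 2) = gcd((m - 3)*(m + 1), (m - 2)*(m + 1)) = m + 1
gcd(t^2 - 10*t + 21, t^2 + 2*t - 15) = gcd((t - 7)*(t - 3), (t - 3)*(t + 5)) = t - 3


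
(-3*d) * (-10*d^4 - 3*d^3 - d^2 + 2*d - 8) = 30*d^5 + 9*d^4 + 3*d^3 - 6*d^2 + 24*d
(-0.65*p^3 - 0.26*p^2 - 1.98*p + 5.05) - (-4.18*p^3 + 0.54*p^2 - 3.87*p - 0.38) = 3.53*p^3 - 0.8*p^2 + 1.89*p + 5.43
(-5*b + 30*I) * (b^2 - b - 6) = -5*b^3 + 5*b^2 + 30*I*b^2 + 30*b - 30*I*b - 180*I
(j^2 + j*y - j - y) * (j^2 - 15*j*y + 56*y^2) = j^4 - 14*j^3*y - j^3 + 41*j^2*y^2 + 14*j^2*y + 56*j*y^3 - 41*j*y^2 - 56*y^3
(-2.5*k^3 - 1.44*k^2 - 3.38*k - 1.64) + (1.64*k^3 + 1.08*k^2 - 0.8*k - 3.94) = -0.86*k^3 - 0.36*k^2 - 4.18*k - 5.58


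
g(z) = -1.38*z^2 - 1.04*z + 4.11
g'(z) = -2.76*z - 1.04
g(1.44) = -0.25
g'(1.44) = -5.01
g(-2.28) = -0.69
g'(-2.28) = 5.25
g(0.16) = 3.91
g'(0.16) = -1.48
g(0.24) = 3.78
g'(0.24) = -1.70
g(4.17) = -24.22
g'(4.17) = -12.55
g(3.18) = -13.15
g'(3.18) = -9.82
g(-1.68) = 1.96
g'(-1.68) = 3.60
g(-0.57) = 4.25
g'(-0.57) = 0.53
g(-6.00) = -39.33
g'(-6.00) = 15.52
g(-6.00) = -39.33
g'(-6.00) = 15.52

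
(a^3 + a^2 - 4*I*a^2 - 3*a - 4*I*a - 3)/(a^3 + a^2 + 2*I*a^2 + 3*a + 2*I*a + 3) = (a - 3*I)/(a + 3*I)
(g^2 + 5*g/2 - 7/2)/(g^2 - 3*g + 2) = (g + 7/2)/(g - 2)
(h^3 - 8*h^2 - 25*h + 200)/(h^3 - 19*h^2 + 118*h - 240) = (h + 5)/(h - 6)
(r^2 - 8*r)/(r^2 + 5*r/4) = 4*(r - 8)/(4*r + 5)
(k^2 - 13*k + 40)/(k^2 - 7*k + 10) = (k - 8)/(k - 2)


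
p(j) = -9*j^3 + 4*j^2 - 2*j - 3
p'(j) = -27*j^2 + 8*j - 2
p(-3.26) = 357.84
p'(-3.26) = -315.03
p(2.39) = -107.80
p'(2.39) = -137.11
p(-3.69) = 511.04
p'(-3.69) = -399.15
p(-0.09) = -2.78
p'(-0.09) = -2.94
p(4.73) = -875.38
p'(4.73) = -568.23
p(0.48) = -4.03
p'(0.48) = -4.38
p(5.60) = -1469.30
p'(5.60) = -803.92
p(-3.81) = 560.44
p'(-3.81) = -424.41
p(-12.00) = 16149.00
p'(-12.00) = -3986.00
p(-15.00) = 31302.00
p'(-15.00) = -6197.00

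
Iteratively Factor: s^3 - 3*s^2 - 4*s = (s)*(s^2 - 3*s - 4) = s*(s - 4)*(s + 1)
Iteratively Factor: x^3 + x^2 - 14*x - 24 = (x + 3)*(x^2 - 2*x - 8) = (x - 4)*(x + 3)*(x + 2)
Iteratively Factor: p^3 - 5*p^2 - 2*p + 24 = (p - 4)*(p^2 - p - 6) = (p - 4)*(p - 3)*(p + 2)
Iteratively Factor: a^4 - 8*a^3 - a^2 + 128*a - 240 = (a + 4)*(a^3 - 12*a^2 + 47*a - 60) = (a - 3)*(a + 4)*(a^2 - 9*a + 20) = (a - 5)*(a - 3)*(a + 4)*(a - 4)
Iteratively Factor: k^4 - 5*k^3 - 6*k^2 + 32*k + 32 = (k + 2)*(k^3 - 7*k^2 + 8*k + 16) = (k - 4)*(k + 2)*(k^2 - 3*k - 4) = (k - 4)^2*(k + 2)*(k + 1)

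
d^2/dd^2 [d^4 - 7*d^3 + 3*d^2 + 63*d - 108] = 12*d^2 - 42*d + 6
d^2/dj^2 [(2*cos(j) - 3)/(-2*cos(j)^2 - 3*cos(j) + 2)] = (72*sin(j)^4*cos(j) - 60*sin(j)^4 + 111*sin(j)^2 + 59*cos(j)/2 + 21*cos(3*j)/2 - 4*cos(5*j) + 3)/(-2*sin(j)^2 + 3*cos(j))^3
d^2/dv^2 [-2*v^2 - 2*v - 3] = -4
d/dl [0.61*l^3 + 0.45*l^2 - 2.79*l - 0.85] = 1.83*l^2 + 0.9*l - 2.79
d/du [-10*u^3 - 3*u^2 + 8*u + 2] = -30*u^2 - 6*u + 8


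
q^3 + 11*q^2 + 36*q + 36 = (q + 2)*(q + 3)*(q + 6)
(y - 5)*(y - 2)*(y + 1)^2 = y^4 - 5*y^3 - 3*y^2 + 13*y + 10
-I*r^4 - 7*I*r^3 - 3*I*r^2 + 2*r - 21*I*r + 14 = (r + 7)*(r - 2*I)*(r + I)*(-I*r + 1)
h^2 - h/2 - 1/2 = (h - 1)*(h + 1/2)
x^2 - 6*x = x*(x - 6)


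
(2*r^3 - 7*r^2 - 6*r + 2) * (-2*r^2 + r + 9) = -4*r^5 + 16*r^4 + 23*r^3 - 73*r^2 - 52*r + 18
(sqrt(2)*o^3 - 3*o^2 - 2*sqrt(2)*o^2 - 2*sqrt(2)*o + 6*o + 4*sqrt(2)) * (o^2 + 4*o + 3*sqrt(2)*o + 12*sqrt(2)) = sqrt(2)*o^5 + 2*sqrt(2)*o^4 + 3*o^4 - 19*sqrt(2)*o^3 + 6*o^3 - 36*o^2 - 22*sqrt(2)*o^2 - 24*o + 88*sqrt(2)*o + 96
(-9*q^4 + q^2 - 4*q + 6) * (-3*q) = 27*q^5 - 3*q^3 + 12*q^2 - 18*q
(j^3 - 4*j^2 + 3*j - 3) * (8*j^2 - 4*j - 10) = 8*j^5 - 36*j^4 + 30*j^3 + 4*j^2 - 18*j + 30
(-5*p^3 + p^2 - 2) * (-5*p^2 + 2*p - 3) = 25*p^5 - 15*p^4 + 17*p^3 + 7*p^2 - 4*p + 6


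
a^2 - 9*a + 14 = (a - 7)*(a - 2)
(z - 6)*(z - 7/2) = z^2 - 19*z/2 + 21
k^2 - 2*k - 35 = (k - 7)*(k + 5)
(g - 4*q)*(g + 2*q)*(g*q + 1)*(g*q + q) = g^4*q^2 - 2*g^3*q^3 + g^3*q^2 + g^3*q - 8*g^2*q^4 - 2*g^2*q^3 - 2*g^2*q^2 + g^2*q - 8*g*q^4 - 8*g*q^3 - 2*g*q^2 - 8*q^3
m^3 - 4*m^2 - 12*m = m*(m - 6)*(m + 2)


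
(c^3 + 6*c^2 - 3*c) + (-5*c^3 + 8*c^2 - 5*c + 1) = -4*c^3 + 14*c^2 - 8*c + 1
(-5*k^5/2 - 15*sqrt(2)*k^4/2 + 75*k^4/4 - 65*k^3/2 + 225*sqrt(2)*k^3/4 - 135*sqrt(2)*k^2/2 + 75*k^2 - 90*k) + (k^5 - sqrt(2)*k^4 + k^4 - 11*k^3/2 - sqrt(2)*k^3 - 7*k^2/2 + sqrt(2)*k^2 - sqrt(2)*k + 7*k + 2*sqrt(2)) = -3*k^5/2 - 17*sqrt(2)*k^4/2 + 79*k^4/4 - 38*k^3 + 221*sqrt(2)*k^3/4 - 133*sqrt(2)*k^2/2 + 143*k^2/2 - 83*k - sqrt(2)*k + 2*sqrt(2)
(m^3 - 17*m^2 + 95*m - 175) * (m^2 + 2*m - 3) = m^5 - 15*m^4 + 58*m^3 + 66*m^2 - 635*m + 525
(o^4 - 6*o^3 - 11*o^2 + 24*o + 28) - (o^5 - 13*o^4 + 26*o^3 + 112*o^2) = -o^5 + 14*o^4 - 32*o^3 - 123*o^2 + 24*o + 28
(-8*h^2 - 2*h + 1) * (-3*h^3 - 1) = 24*h^5 + 6*h^4 - 3*h^3 + 8*h^2 + 2*h - 1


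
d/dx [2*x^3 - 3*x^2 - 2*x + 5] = 6*x^2 - 6*x - 2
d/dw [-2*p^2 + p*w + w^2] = p + 2*w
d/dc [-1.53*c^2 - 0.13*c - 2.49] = -3.06*c - 0.13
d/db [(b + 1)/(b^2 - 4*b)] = (-b^2 - 2*b + 4)/(b^2*(b^2 - 8*b + 16))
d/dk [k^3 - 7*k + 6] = 3*k^2 - 7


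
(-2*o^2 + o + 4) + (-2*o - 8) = -2*o^2 - o - 4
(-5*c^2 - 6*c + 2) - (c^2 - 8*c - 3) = -6*c^2 + 2*c + 5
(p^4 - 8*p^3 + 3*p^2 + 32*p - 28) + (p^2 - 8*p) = p^4 - 8*p^3 + 4*p^2 + 24*p - 28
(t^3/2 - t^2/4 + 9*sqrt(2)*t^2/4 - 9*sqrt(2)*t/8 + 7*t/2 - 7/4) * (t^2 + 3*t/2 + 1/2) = t^5/2 + t^4/2 + 9*sqrt(2)*t^4/4 + 9*sqrt(2)*t^3/4 + 27*t^3/8 - 9*sqrt(2)*t^2/16 + 27*t^2/8 - 7*t/8 - 9*sqrt(2)*t/16 - 7/8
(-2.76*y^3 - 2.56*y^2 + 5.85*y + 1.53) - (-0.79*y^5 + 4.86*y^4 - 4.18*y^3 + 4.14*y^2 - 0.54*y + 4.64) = 0.79*y^5 - 4.86*y^4 + 1.42*y^3 - 6.7*y^2 + 6.39*y - 3.11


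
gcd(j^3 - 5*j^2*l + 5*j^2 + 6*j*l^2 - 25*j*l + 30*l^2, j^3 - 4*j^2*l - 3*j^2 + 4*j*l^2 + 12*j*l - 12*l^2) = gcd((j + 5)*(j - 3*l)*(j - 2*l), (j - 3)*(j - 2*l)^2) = j - 2*l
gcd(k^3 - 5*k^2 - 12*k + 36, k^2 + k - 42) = k - 6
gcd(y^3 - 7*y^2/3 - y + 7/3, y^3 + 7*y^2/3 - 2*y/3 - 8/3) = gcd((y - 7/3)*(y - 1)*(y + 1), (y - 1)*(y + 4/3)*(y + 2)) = y - 1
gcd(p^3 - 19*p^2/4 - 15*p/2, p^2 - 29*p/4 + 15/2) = p - 6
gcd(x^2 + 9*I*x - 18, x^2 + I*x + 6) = x + 3*I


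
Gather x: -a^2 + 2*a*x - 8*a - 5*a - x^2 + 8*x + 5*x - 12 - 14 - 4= -a^2 - 13*a - x^2 + x*(2*a + 13) - 30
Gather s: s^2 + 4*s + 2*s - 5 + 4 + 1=s^2 + 6*s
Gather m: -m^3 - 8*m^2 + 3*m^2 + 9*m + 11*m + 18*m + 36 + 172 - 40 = -m^3 - 5*m^2 + 38*m + 168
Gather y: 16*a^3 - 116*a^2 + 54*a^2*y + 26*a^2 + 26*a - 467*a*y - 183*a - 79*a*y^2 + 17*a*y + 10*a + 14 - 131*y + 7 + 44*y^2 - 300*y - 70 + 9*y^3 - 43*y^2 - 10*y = 16*a^3 - 90*a^2 - 147*a + 9*y^3 + y^2*(1 - 79*a) + y*(54*a^2 - 450*a - 441) - 49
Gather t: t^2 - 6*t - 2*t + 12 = t^2 - 8*t + 12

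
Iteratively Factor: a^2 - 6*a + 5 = (a - 1)*(a - 5)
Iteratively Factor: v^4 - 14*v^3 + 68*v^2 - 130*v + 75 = (v - 5)*(v^3 - 9*v^2 + 23*v - 15) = (v - 5)^2*(v^2 - 4*v + 3) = (v - 5)^2*(v - 1)*(v - 3)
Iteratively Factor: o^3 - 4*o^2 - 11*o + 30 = (o + 3)*(o^2 - 7*o + 10) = (o - 5)*(o + 3)*(o - 2)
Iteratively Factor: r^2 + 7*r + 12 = (r + 3)*(r + 4)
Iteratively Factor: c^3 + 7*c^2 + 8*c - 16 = (c - 1)*(c^2 + 8*c + 16) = (c - 1)*(c + 4)*(c + 4)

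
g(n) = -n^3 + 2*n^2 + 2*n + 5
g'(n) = -3*n^2 + 4*n + 2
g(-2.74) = 35.11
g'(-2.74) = -31.48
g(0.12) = 5.27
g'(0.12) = 2.44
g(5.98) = -125.37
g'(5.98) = -81.36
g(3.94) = -17.24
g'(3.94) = -28.81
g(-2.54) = 29.21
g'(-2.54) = -27.51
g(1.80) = 9.25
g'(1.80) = -0.52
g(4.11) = -22.42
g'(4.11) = -32.24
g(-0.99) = 5.95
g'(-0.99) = -4.90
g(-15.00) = 3800.00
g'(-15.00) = -733.00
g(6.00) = -127.00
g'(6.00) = -82.00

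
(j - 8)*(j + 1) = j^2 - 7*j - 8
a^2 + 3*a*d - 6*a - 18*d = (a - 6)*(a + 3*d)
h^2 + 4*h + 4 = (h + 2)^2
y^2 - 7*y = y*(y - 7)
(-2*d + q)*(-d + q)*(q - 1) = 2*d^2*q - 2*d^2 - 3*d*q^2 + 3*d*q + q^3 - q^2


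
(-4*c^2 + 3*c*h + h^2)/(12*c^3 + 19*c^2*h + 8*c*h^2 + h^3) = (-c + h)/(3*c^2 + 4*c*h + h^2)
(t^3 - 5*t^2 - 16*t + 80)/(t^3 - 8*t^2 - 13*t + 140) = (t - 4)/(t - 7)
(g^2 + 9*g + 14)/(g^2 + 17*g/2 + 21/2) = 2*(g + 2)/(2*g + 3)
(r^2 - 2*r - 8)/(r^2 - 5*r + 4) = (r + 2)/(r - 1)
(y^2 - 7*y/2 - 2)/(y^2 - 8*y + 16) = (y + 1/2)/(y - 4)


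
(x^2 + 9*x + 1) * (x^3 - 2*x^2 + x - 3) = x^5 + 7*x^4 - 16*x^3 + 4*x^2 - 26*x - 3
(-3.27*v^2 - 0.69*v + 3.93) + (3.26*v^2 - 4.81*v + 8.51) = -0.0100000000000002*v^2 - 5.5*v + 12.44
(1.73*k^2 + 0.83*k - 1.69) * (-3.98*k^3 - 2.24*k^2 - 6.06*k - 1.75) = -6.8854*k^5 - 7.1786*k^4 - 5.6168*k^3 - 4.2717*k^2 + 8.7889*k + 2.9575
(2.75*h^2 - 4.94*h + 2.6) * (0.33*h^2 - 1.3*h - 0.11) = 0.9075*h^4 - 5.2052*h^3 + 6.9775*h^2 - 2.8366*h - 0.286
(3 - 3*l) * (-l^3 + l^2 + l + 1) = 3*l^4 - 6*l^3 + 3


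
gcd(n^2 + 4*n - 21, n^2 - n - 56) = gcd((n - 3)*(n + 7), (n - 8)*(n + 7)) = n + 7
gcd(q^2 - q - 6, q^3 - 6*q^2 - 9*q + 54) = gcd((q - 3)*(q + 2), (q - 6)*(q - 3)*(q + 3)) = q - 3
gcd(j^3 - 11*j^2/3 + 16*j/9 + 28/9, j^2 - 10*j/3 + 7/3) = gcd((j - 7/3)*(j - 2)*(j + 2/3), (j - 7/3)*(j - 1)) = j - 7/3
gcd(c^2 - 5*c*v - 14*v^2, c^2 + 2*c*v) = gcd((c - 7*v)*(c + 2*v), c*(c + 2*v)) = c + 2*v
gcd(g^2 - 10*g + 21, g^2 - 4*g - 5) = 1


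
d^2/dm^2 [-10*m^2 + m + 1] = -20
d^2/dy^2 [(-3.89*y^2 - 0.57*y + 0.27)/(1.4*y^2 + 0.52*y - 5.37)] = (-7.105427357601e-15*y^4 + 3.42944*y^3 - 172.29492*y^2 - 24.5322*y - 223.328682)/(2.744*y^6 + 3.0576*y^5 - 30.43992*y^4 - 23.315552*y^3 + 116.758836*y^2 + 44.985564*y - 154.854153)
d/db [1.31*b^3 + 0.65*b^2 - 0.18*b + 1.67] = 3.93*b^2 + 1.3*b - 0.18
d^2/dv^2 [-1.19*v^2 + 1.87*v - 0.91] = -2.38000000000000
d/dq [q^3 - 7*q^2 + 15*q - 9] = 3*q^2 - 14*q + 15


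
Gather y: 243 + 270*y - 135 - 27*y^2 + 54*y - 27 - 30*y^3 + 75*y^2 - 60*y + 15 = -30*y^3 + 48*y^2 + 264*y + 96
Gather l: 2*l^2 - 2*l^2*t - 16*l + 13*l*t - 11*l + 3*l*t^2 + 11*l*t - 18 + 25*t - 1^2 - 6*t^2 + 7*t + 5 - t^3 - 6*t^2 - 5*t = l^2*(2 - 2*t) + l*(3*t^2 + 24*t - 27) - t^3 - 12*t^2 + 27*t - 14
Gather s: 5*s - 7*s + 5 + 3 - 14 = -2*s - 6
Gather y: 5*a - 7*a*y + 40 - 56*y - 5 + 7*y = 5*a + y*(-7*a - 49) + 35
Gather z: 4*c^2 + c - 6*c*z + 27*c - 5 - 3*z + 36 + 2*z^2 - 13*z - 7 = 4*c^2 + 28*c + 2*z^2 + z*(-6*c - 16) + 24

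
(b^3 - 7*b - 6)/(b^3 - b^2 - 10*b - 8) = (b - 3)/(b - 4)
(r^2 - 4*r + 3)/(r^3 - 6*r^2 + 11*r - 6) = 1/(r - 2)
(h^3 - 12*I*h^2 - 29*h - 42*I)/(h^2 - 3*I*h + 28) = (h^2 - 5*I*h + 6)/(h + 4*I)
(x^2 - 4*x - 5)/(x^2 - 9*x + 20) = (x + 1)/(x - 4)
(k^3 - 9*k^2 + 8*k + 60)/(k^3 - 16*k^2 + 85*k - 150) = (k + 2)/(k - 5)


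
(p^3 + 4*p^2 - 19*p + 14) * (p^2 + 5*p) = p^5 + 9*p^4 + p^3 - 81*p^2 + 70*p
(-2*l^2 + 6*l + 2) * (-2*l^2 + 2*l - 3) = 4*l^4 - 16*l^3 + 14*l^2 - 14*l - 6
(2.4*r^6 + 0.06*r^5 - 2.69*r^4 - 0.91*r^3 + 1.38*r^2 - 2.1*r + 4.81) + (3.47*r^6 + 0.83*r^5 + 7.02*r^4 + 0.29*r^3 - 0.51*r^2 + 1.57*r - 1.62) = 5.87*r^6 + 0.89*r^5 + 4.33*r^4 - 0.62*r^3 + 0.87*r^2 - 0.53*r + 3.19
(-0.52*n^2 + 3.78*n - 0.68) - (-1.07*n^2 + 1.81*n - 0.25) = 0.55*n^2 + 1.97*n - 0.43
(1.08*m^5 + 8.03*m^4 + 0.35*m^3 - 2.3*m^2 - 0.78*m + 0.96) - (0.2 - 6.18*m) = 1.08*m^5 + 8.03*m^4 + 0.35*m^3 - 2.3*m^2 + 5.4*m + 0.76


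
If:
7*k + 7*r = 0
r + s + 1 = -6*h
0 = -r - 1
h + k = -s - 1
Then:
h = 2/5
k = 1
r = -1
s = -12/5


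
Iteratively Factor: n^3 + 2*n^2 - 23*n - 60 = (n + 4)*(n^2 - 2*n - 15) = (n + 3)*(n + 4)*(n - 5)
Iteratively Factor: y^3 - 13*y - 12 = (y + 1)*(y^2 - y - 12) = (y + 1)*(y + 3)*(y - 4)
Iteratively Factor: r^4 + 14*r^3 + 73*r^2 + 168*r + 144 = (r + 4)*(r^3 + 10*r^2 + 33*r + 36) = (r + 4)^2*(r^2 + 6*r + 9) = (r + 3)*(r + 4)^2*(r + 3)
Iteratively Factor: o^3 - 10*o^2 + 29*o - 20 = (o - 5)*(o^2 - 5*o + 4) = (o - 5)*(o - 4)*(o - 1)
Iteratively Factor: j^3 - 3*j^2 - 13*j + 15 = (j - 1)*(j^2 - 2*j - 15) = (j - 5)*(j - 1)*(j + 3)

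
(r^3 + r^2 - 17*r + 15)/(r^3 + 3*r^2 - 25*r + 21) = (r + 5)/(r + 7)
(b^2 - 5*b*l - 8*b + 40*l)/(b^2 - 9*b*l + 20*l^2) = (b - 8)/(b - 4*l)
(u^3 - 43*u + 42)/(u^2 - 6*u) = u + 6 - 7/u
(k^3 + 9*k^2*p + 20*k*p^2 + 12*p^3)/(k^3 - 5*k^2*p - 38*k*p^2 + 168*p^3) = (k^2 + 3*k*p + 2*p^2)/(k^2 - 11*k*p + 28*p^2)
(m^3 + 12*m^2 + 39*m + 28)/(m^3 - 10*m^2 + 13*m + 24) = (m^2 + 11*m + 28)/(m^2 - 11*m + 24)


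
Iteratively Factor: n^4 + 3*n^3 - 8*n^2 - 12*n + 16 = (n - 1)*(n^3 + 4*n^2 - 4*n - 16) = (n - 2)*(n - 1)*(n^2 + 6*n + 8) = (n - 2)*(n - 1)*(n + 2)*(n + 4)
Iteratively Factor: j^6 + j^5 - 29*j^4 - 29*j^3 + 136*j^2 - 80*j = (j - 1)*(j^5 + 2*j^4 - 27*j^3 - 56*j^2 + 80*j) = (j - 1)*(j + 4)*(j^4 - 2*j^3 - 19*j^2 + 20*j) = j*(j - 1)*(j + 4)*(j^3 - 2*j^2 - 19*j + 20) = j*(j - 1)^2*(j + 4)*(j^2 - j - 20) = j*(j - 1)^2*(j + 4)^2*(j - 5)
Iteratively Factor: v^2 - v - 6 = (v - 3)*(v + 2)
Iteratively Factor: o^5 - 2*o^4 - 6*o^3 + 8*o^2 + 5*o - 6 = (o - 1)*(o^4 - o^3 - 7*o^2 + o + 6) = (o - 3)*(o - 1)*(o^3 + 2*o^2 - o - 2) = (o - 3)*(o - 1)^2*(o^2 + 3*o + 2) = (o - 3)*(o - 1)^2*(o + 1)*(o + 2)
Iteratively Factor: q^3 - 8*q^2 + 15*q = (q)*(q^2 - 8*q + 15) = q*(q - 5)*(q - 3)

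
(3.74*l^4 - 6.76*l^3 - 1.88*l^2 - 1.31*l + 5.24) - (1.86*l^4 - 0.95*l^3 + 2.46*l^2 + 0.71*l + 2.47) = 1.88*l^4 - 5.81*l^3 - 4.34*l^2 - 2.02*l + 2.77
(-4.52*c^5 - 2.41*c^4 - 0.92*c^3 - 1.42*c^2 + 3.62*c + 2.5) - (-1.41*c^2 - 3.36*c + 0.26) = -4.52*c^5 - 2.41*c^4 - 0.92*c^3 - 0.01*c^2 + 6.98*c + 2.24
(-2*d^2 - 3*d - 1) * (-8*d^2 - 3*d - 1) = 16*d^4 + 30*d^3 + 19*d^2 + 6*d + 1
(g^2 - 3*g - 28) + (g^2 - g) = 2*g^2 - 4*g - 28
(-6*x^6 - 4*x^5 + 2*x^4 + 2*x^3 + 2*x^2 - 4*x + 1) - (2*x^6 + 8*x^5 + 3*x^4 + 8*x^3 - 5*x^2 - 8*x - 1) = -8*x^6 - 12*x^5 - x^4 - 6*x^3 + 7*x^2 + 4*x + 2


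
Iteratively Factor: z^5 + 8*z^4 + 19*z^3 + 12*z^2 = (z + 3)*(z^4 + 5*z^3 + 4*z^2) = z*(z + 3)*(z^3 + 5*z^2 + 4*z) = z*(z + 1)*(z + 3)*(z^2 + 4*z) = z*(z + 1)*(z + 3)*(z + 4)*(z)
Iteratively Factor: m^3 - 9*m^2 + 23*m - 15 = (m - 1)*(m^2 - 8*m + 15) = (m - 3)*(m - 1)*(m - 5)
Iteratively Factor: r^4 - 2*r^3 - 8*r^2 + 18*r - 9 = (r - 1)*(r^3 - r^2 - 9*r + 9) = (r - 1)^2*(r^2 - 9) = (r - 1)^2*(r + 3)*(r - 3)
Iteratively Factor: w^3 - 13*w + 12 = (w + 4)*(w^2 - 4*w + 3) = (w - 3)*(w + 4)*(w - 1)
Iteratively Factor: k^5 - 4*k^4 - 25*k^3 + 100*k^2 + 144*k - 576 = (k - 4)*(k^4 - 25*k^2 + 144) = (k - 4)*(k - 3)*(k^3 + 3*k^2 - 16*k - 48) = (k - 4)^2*(k - 3)*(k^2 + 7*k + 12) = (k - 4)^2*(k - 3)*(k + 3)*(k + 4)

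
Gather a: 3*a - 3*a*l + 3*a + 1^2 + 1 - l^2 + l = a*(6 - 3*l) - l^2 + l + 2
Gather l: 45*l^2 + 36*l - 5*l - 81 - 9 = 45*l^2 + 31*l - 90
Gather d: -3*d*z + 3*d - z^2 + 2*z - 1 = d*(3 - 3*z) - z^2 + 2*z - 1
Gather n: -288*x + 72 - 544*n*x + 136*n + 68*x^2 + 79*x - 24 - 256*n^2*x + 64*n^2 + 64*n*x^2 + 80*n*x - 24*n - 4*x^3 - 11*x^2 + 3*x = n^2*(64 - 256*x) + n*(64*x^2 - 464*x + 112) - 4*x^3 + 57*x^2 - 206*x + 48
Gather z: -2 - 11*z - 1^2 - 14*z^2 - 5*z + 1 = -14*z^2 - 16*z - 2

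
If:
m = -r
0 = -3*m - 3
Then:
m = -1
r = 1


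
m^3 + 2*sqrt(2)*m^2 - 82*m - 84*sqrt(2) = (m - 6*sqrt(2))*(m + sqrt(2))*(m + 7*sqrt(2))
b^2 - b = b*(b - 1)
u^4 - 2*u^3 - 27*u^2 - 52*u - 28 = (u - 7)*(u + 1)*(u + 2)^2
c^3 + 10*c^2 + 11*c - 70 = (c - 2)*(c + 5)*(c + 7)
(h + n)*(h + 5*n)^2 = h^3 + 11*h^2*n + 35*h*n^2 + 25*n^3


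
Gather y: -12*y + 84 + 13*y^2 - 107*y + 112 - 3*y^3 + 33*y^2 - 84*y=-3*y^3 + 46*y^2 - 203*y + 196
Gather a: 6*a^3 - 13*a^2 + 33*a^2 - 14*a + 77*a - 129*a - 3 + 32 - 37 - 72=6*a^3 + 20*a^2 - 66*a - 80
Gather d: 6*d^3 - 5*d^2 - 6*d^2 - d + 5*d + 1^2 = 6*d^3 - 11*d^2 + 4*d + 1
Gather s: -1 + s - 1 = s - 2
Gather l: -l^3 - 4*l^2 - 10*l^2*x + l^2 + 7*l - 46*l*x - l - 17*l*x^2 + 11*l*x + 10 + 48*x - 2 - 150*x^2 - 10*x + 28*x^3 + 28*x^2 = -l^3 + l^2*(-10*x - 3) + l*(-17*x^2 - 35*x + 6) + 28*x^3 - 122*x^2 + 38*x + 8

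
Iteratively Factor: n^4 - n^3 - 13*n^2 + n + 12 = (n + 3)*(n^3 - 4*n^2 - n + 4) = (n - 1)*(n + 3)*(n^2 - 3*n - 4) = (n - 1)*(n + 1)*(n + 3)*(n - 4)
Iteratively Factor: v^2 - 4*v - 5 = (v - 5)*(v + 1)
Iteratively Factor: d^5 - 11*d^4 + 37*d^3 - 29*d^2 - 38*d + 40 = (d - 1)*(d^4 - 10*d^3 + 27*d^2 - 2*d - 40) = (d - 4)*(d - 1)*(d^3 - 6*d^2 + 3*d + 10) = (d - 4)*(d - 2)*(d - 1)*(d^2 - 4*d - 5) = (d - 4)*(d - 2)*(d - 1)*(d + 1)*(d - 5)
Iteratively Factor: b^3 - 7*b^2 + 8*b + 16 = (b - 4)*(b^2 - 3*b - 4) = (b - 4)^2*(b + 1)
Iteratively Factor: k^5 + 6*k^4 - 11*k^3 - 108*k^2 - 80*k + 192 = (k - 1)*(k^4 + 7*k^3 - 4*k^2 - 112*k - 192) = (k - 1)*(k + 4)*(k^3 + 3*k^2 - 16*k - 48) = (k - 4)*(k - 1)*(k + 4)*(k^2 + 7*k + 12) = (k - 4)*(k - 1)*(k + 3)*(k + 4)*(k + 4)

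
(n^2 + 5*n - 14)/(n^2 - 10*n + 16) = (n + 7)/(n - 8)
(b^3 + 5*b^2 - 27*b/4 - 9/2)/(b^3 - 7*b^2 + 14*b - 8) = (4*b^3 + 20*b^2 - 27*b - 18)/(4*(b^3 - 7*b^2 + 14*b - 8))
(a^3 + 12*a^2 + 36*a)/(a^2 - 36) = a*(a + 6)/(a - 6)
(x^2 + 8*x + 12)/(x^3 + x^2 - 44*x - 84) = 1/(x - 7)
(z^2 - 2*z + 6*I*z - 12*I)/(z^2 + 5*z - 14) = (z + 6*I)/(z + 7)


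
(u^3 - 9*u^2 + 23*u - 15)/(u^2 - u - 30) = (-u^3 + 9*u^2 - 23*u + 15)/(-u^2 + u + 30)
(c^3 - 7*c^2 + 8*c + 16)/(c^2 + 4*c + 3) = (c^2 - 8*c + 16)/(c + 3)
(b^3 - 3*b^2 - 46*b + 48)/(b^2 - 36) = (b^2 - 9*b + 8)/(b - 6)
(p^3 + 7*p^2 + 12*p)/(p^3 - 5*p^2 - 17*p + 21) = p*(p + 4)/(p^2 - 8*p + 7)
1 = 1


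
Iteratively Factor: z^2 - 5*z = (z)*(z - 5)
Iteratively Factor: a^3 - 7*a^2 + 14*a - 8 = (a - 2)*(a^2 - 5*a + 4) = (a - 4)*(a - 2)*(a - 1)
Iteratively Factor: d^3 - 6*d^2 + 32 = (d + 2)*(d^2 - 8*d + 16) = (d - 4)*(d + 2)*(d - 4)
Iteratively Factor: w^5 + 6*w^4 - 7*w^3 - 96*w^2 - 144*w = (w + 3)*(w^4 + 3*w^3 - 16*w^2 - 48*w) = (w + 3)^2*(w^3 - 16*w) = (w + 3)^2*(w + 4)*(w^2 - 4*w) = w*(w + 3)^2*(w + 4)*(w - 4)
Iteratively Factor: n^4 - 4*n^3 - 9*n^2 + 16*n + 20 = (n - 2)*(n^3 - 2*n^2 - 13*n - 10) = (n - 2)*(n + 1)*(n^2 - 3*n - 10) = (n - 2)*(n + 1)*(n + 2)*(n - 5)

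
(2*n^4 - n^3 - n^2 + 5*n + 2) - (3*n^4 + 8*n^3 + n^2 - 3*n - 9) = -n^4 - 9*n^3 - 2*n^2 + 8*n + 11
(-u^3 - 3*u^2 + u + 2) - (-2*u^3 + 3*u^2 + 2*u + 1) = u^3 - 6*u^2 - u + 1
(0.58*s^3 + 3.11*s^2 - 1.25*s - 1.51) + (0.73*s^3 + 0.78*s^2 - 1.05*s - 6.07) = 1.31*s^3 + 3.89*s^2 - 2.3*s - 7.58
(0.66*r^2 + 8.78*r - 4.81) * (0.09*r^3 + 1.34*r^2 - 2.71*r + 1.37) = 0.0594*r^5 + 1.6746*r^4 + 9.5437*r^3 - 29.335*r^2 + 25.0637*r - 6.5897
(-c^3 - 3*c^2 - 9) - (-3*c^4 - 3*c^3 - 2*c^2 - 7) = 3*c^4 + 2*c^3 - c^2 - 2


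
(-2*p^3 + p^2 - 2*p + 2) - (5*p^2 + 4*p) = -2*p^3 - 4*p^2 - 6*p + 2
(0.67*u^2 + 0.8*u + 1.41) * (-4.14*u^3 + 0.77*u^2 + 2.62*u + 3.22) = -2.7738*u^5 - 2.7961*u^4 - 3.466*u^3 + 5.3391*u^2 + 6.2702*u + 4.5402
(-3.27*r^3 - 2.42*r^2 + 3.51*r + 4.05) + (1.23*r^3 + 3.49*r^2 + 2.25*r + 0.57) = -2.04*r^3 + 1.07*r^2 + 5.76*r + 4.62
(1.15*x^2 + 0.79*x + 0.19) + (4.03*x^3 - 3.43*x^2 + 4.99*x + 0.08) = 4.03*x^3 - 2.28*x^2 + 5.78*x + 0.27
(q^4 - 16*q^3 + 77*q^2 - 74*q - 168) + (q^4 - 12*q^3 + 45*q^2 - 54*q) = 2*q^4 - 28*q^3 + 122*q^2 - 128*q - 168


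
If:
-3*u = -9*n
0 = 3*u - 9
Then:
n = 1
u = 3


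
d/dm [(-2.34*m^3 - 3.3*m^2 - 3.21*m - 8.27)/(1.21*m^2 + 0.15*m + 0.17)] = (-2.8314*m^4 - 0.702*m^3 + 2.1957*m^2 + 18.8914*m + 0.6948)/(1.4641*m^4 + 0.363*m^3 + 0.4339*m^2 + 0.051*m + 0.0289)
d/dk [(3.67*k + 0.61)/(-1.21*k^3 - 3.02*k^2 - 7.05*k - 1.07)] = (8.8814*k^3 + 13.2977*k^2 + 3.6844*k + 0.373599999999999)/(1.4641*k^6 + 7.3084*k^5 + 26.1814*k^4 + 45.1714*k^3 + 56.1653*k^2 + 15.087*k + 1.1449)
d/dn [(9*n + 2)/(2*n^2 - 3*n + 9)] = (-18*n^2 - 8*n + 87)/(4*n^4 - 12*n^3 + 45*n^2 - 54*n + 81)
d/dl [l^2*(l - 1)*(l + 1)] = 4*l^3 - 2*l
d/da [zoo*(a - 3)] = zoo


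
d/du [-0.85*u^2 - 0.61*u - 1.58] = -1.7*u - 0.61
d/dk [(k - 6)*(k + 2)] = 2*k - 4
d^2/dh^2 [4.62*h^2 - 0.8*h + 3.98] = 9.24000000000000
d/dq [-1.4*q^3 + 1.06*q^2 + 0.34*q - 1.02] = -4.2*q^2 + 2.12*q + 0.34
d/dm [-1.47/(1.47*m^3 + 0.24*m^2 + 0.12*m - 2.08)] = (6.4827*m^2 + 0.7056*m + 0.1764)/(1.47*m^3 + 0.24*m^2 + 0.12*m - 2.08)^2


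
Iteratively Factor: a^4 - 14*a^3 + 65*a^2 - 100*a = (a - 5)*(a^3 - 9*a^2 + 20*a) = (a - 5)^2*(a^2 - 4*a) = (a - 5)^2*(a - 4)*(a)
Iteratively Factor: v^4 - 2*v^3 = (v)*(v^3 - 2*v^2) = v*(v - 2)*(v^2) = v^2*(v - 2)*(v)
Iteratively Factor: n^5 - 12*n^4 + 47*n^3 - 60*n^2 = (n)*(n^4 - 12*n^3 + 47*n^2 - 60*n) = n*(n - 3)*(n^3 - 9*n^2 + 20*n) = n^2*(n - 3)*(n^2 - 9*n + 20) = n^2*(n - 5)*(n - 3)*(n - 4)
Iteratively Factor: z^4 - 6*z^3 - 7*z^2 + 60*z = (z - 5)*(z^3 - z^2 - 12*z) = (z - 5)*(z - 4)*(z^2 + 3*z) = (z - 5)*(z - 4)*(z + 3)*(z)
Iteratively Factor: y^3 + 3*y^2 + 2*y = (y)*(y^2 + 3*y + 2) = y*(y + 1)*(y + 2)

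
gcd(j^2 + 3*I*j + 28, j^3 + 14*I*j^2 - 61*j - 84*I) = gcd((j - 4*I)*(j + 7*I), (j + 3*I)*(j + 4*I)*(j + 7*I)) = j + 7*I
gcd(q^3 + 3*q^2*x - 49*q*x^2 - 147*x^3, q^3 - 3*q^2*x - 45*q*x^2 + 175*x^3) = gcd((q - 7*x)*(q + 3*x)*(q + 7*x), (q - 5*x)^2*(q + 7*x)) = q + 7*x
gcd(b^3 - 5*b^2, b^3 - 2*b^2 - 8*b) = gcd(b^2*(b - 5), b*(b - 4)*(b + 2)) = b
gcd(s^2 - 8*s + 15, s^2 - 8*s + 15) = s^2 - 8*s + 15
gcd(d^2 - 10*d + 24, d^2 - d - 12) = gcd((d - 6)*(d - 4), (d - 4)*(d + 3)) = d - 4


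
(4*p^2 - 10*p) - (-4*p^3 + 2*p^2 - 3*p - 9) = 4*p^3 + 2*p^2 - 7*p + 9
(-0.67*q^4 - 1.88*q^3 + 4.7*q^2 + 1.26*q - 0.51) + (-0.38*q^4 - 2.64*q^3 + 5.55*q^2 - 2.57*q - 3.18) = -1.05*q^4 - 4.52*q^3 + 10.25*q^2 - 1.31*q - 3.69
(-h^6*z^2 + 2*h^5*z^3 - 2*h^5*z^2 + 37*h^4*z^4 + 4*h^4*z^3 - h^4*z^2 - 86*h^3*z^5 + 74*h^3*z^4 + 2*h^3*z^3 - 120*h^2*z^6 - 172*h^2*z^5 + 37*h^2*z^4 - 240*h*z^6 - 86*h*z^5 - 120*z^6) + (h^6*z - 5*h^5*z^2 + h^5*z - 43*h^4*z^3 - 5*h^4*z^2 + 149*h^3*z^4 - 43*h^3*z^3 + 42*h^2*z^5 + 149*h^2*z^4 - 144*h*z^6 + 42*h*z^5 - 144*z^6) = -h^6*z^2 + h^6*z + 2*h^5*z^3 - 7*h^5*z^2 + h^5*z + 37*h^4*z^4 - 39*h^4*z^3 - 6*h^4*z^2 - 86*h^3*z^5 + 223*h^3*z^4 - 41*h^3*z^3 - 120*h^2*z^6 - 130*h^2*z^5 + 186*h^2*z^4 - 384*h*z^6 - 44*h*z^5 - 264*z^6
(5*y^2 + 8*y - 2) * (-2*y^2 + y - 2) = -10*y^4 - 11*y^3 + 2*y^2 - 18*y + 4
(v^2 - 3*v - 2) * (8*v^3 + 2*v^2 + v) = 8*v^5 - 22*v^4 - 21*v^3 - 7*v^2 - 2*v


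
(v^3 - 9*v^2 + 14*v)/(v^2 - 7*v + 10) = v*(v - 7)/(v - 5)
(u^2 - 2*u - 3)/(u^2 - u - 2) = (u - 3)/(u - 2)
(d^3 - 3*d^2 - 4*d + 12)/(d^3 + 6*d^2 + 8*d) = (d^2 - 5*d + 6)/(d*(d + 4))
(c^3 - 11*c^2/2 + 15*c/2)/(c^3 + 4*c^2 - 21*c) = (c - 5/2)/(c + 7)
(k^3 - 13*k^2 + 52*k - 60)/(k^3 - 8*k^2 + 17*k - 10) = (k - 6)/(k - 1)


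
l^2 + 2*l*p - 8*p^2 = (l - 2*p)*(l + 4*p)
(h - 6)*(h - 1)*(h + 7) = h^3 - 43*h + 42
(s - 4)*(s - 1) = s^2 - 5*s + 4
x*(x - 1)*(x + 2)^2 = x^4 + 3*x^3 - 4*x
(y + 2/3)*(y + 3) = y^2 + 11*y/3 + 2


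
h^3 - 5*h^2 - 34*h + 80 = (h - 8)*(h - 2)*(h + 5)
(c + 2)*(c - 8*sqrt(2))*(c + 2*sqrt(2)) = c^3 - 6*sqrt(2)*c^2 + 2*c^2 - 32*c - 12*sqrt(2)*c - 64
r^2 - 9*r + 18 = (r - 6)*(r - 3)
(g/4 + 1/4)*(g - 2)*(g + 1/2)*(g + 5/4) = g^4/4 + 3*g^3/16 - 25*g^2/32 - 33*g/32 - 5/16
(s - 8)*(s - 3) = s^2 - 11*s + 24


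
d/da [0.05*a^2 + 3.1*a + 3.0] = 0.1*a + 3.1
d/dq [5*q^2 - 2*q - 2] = 10*q - 2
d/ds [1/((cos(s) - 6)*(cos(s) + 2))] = 2*(cos(s) - 2)*sin(s)/((cos(s) - 6)^2*(cos(s) + 2)^2)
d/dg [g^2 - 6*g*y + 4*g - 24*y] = 2*g - 6*y + 4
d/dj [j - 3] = 1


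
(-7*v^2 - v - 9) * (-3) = 21*v^2 + 3*v + 27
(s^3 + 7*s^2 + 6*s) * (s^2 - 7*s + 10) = s^5 - 33*s^3 + 28*s^2 + 60*s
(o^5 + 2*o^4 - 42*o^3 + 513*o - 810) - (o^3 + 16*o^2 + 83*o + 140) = o^5 + 2*o^4 - 43*o^3 - 16*o^2 + 430*o - 950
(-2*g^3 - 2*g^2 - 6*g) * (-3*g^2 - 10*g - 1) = 6*g^5 + 26*g^4 + 40*g^3 + 62*g^2 + 6*g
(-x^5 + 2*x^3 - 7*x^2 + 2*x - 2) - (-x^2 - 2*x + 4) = -x^5 + 2*x^3 - 6*x^2 + 4*x - 6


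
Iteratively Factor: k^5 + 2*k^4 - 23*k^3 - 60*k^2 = (k)*(k^4 + 2*k^3 - 23*k^2 - 60*k) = k^2*(k^3 + 2*k^2 - 23*k - 60) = k^2*(k - 5)*(k^2 + 7*k + 12) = k^2*(k - 5)*(k + 3)*(k + 4)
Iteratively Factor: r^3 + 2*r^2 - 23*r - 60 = (r + 3)*(r^2 - r - 20) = (r - 5)*(r + 3)*(r + 4)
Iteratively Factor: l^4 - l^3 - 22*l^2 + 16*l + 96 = (l + 2)*(l^3 - 3*l^2 - 16*l + 48) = (l - 3)*(l + 2)*(l^2 - 16) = (l - 3)*(l + 2)*(l + 4)*(l - 4)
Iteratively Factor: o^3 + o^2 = (o + 1)*(o^2) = o*(o + 1)*(o)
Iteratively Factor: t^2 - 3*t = (t)*(t - 3)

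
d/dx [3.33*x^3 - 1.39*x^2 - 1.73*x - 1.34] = 9.99*x^2 - 2.78*x - 1.73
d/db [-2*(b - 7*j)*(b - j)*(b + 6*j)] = -6*b^2 + 8*b*j + 82*j^2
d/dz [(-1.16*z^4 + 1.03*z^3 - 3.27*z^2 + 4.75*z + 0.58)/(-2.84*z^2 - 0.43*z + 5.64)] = (6.5888*z^5 - 1.4288*z^4 - 27.0554*z^3 + 32.3237*z^2 - 33.5912*z + 27.0394)/(8.0656*z^4 + 2.4424*z^3 - 31.8503*z^2 - 4.8504*z + 31.8096)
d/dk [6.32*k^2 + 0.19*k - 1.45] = 12.64*k + 0.19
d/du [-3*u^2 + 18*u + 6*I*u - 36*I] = -6*u + 18 + 6*I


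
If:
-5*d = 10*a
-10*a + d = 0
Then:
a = 0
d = 0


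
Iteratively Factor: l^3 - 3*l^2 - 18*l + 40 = (l - 5)*(l^2 + 2*l - 8) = (l - 5)*(l - 2)*(l + 4)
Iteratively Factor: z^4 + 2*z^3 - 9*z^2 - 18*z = (z + 2)*(z^3 - 9*z) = (z + 2)*(z + 3)*(z^2 - 3*z) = (z - 3)*(z + 2)*(z + 3)*(z)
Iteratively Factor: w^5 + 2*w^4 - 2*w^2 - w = (w + 1)*(w^4 + w^3 - w^2 - w) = w*(w + 1)*(w^3 + w^2 - w - 1) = w*(w - 1)*(w + 1)*(w^2 + 2*w + 1) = w*(w - 1)*(w + 1)^2*(w + 1)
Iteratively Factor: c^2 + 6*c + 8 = (c + 4)*(c + 2)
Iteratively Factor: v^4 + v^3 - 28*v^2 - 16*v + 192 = (v + 4)*(v^3 - 3*v^2 - 16*v + 48) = (v - 4)*(v + 4)*(v^2 + v - 12) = (v - 4)*(v + 4)^2*(v - 3)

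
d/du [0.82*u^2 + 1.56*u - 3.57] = 1.64*u + 1.56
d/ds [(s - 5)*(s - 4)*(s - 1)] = 3*s^2 - 20*s + 29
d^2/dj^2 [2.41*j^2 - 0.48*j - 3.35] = 4.82000000000000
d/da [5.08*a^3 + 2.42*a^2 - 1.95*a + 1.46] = 15.24*a^2 + 4.84*a - 1.95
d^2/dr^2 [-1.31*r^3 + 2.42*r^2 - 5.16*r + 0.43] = 4.84 - 7.86*r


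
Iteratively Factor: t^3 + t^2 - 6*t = (t)*(t^2 + t - 6) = t*(t + 3)*(t - 2)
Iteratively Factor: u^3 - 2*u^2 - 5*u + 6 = (u + 2)*(u^2 - 4*u + 3) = (u - 3)*(u + 2)*(u - 1)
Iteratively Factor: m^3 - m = (m)*(m^2 - 1) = m*(m + 1)*(m - 1)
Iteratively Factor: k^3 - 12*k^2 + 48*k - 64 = (k - 4)*(k^2 - 8*k + 16) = (k - 4)^2*(k - 4)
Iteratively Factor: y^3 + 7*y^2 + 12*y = (y + 4)*(y^2 + 3*y) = (y + 3)*(y + 4)*(y)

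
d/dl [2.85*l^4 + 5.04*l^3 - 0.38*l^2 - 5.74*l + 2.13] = 11.4*l^3 + 15.12*l^2 - 0.76*l - 5.74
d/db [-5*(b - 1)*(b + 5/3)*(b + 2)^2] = -20*b^3 - 70*b^2 - 50*b + 20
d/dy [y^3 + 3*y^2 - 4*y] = 3*y^2 + 6*y - 4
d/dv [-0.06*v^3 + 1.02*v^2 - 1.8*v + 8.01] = -0.18*v^2 + 2.04*v - 1.8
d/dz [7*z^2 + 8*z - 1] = 14*z + 8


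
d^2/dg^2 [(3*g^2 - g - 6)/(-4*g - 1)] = 178/(64*g^3 + 48*g^2 + 12*g + 1)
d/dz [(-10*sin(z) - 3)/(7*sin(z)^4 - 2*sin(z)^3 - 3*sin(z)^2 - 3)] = 2*(105*sin(z)^4 + 22*sin(z)^3 - 24*sin(z)^2 - 9*sin(z) + 15)*cos(z)/(-7*sin(z)^4 + 2*sin(z)^3 + 3*sin(z)^2 + 3)^2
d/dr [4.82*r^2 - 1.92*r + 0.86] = 9.64*r - 1.92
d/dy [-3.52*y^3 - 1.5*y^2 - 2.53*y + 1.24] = -10.56*y^2 - 3.0*y - 2.53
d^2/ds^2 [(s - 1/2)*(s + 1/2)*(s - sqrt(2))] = 6*s - 2*sqrt(2)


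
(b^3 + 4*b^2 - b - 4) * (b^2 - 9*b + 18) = b^5 - 5*b^4 - 19*b^3 + 77*b^2 + 18*b - 72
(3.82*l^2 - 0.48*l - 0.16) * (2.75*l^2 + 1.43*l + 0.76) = 10.505*l^4 + 4.1426*l^3 + 1.7768*l^2 - 0.5936*l - 0.1216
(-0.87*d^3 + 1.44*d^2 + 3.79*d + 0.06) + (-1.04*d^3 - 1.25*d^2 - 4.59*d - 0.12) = -1.91*d^3 + 0.19*d^2 - 0.8*d - 0.06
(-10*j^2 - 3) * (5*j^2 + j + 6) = -50*j^4 - 10*j^3 - 75*j^2 - 3*j - 18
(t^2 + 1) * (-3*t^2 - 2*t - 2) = -3*t^4 - 2*t^3 - 5*t^2 - 2*t - 2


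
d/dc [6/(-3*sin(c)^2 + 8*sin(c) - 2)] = 12*(3*sin(c) - 4)*cos(c)/(3*sin(c)^2 - 8*sin(c) + 2)^2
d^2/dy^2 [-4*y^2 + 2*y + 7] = -8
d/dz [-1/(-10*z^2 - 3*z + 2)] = (-20*z - 3)/(10*z^2 + 3*z - 2)^2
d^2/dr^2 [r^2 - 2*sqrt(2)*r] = 2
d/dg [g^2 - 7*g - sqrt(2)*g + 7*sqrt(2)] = 2*g - 7 - sqrt(2)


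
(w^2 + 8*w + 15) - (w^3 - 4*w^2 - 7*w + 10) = -w^3 + 5*w^2 + 15*w + 5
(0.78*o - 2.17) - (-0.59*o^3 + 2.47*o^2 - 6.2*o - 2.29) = 0.59*o^3 - 2.47*o^2 + 6.98*o + 0.12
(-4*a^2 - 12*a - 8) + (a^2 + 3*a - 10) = -3*a^2 - 9*a - 18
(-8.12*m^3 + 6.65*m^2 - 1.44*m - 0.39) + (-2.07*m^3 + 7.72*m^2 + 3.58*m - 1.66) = -10.19*m^3 + 14.37*m^2 + 2.14*m - 2.05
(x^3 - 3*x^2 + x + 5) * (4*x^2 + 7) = 4*x^5 - 12*x^4 + 11*x^3 - x^2 + 7*x + 35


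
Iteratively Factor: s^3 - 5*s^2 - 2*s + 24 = (s - 3)*(s^2 - 2*s - 8) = (s - 3)*(s + 2)*(s - 4)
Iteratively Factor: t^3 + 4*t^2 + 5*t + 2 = (t + 2)*(t^2 + 2*t + 1) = (t + 1)*(t + 2)*(t + 1)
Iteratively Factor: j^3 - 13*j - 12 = (j + 3)*(j^2 - 3*j - 4) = (j + 1)*(j + 3)*(j - 4)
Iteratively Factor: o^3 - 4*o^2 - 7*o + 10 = (o - 5)*(o^2 + o - 2) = (o - 5)*(o - 1)*(o + 2)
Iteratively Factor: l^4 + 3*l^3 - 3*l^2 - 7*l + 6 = (l + 3)*(l^3 - 3*l + 2) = (l - 1)*(l + 3)*(l^2 + l - 2) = (l - 1)^2*(l + 3)*(l + 2)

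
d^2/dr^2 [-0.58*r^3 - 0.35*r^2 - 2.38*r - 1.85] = -3.48*r - 0.7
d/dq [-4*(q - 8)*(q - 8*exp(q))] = 32*q*exp(q) - 8*q - 224*exp(q) + 32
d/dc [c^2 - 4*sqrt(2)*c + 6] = 2*c - 4*sqrt(2)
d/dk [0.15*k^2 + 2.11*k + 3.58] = 0.3*k + 2.11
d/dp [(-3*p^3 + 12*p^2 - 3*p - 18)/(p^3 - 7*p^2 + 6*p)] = 3*(3*p^4 - 10*p^3 + 35*p^2 - 84*p + 36)/(p^2*(p^4 - 14*p^3 + 61*p^2 - 84*p + 36))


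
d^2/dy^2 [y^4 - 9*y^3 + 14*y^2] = 12*y^2 - 54*y + 28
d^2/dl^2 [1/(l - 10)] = 2/(l - 10)^3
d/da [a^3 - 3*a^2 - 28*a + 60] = 3*a^2 - 6*a - 28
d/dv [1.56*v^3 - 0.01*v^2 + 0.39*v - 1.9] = 4.68*v^2 - 0.02*v + 0.39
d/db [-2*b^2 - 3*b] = -4*b - 3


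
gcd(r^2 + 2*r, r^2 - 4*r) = r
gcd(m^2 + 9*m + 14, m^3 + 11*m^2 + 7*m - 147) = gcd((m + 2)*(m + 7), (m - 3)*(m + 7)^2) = m + 7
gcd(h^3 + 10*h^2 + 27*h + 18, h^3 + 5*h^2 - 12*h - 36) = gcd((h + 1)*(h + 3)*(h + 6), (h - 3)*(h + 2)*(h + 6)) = h + 6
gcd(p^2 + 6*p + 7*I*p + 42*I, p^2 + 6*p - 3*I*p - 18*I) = p + 6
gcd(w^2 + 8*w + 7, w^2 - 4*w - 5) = w + 1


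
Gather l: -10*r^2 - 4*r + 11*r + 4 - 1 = -10*r^2 + 7*r + 3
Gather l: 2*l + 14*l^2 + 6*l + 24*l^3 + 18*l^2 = 24*l^3 + 32*l^2 + 8*l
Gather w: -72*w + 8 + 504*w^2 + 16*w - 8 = 504*w^2 - 56*w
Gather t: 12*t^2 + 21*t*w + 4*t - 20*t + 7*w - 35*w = 12*t^2 + t*(21*w - 16) - 28*w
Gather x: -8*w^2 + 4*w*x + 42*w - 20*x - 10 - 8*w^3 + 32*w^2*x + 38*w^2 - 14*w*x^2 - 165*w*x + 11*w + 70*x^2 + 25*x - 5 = -8*w^3 + 30*w^2 + 53*w + x^2*(70 - 14*w) + x*(32*w^2 - 161*w + 5) - 15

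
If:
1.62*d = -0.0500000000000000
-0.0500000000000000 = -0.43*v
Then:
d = -0.03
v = 0.12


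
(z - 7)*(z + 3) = z^2 - 4*z - 21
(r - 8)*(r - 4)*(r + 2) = r^3 - 10*r^2 + 8*r + 64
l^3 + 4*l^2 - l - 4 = (l - 1)*(l + 1)*(l + 4)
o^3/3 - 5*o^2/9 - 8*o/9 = o*(o/3 + 1/3)*(o - 8/3)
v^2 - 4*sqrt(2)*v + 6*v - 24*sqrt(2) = (v + 6)*(v - 4*sqrt(2))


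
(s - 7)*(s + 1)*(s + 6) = s^3 - 43*s - 42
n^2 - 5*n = n*(n - 5)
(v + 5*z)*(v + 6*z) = v^2 + 11*v*z + 30*z^2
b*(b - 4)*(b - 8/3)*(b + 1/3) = b^4 - 19*b^3/3 + 76*b^2/9 + 32*b/9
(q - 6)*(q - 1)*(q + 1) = q^3 - 6*q^2 - q + 6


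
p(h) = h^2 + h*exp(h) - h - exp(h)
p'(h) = h*exp(h) + 2*h - 1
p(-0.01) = -0.99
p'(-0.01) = -1.03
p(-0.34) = -0.50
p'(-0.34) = -1.92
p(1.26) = 1.24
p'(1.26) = 5.96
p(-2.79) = 10.34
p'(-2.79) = -6.75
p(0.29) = -1.15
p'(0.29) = -0.03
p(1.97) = 8.87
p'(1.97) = 17.07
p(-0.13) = -0.85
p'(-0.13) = -1.37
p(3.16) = 57.74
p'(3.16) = 79.80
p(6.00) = 2047.14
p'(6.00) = 2431.57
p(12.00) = 1790434.71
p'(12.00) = 1953080.50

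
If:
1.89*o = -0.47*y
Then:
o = -0.248677248677249*y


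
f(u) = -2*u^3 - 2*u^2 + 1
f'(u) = -6*u^2 - 4*u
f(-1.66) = 4.64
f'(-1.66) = -9.89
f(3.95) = -153.46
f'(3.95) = -109.42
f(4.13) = -174.00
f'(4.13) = -118.86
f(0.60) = -0.15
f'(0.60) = -4.56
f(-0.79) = 0.74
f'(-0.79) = -0.58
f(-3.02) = 37.85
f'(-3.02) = -42.64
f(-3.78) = 80.44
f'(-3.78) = -70.61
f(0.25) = 0.84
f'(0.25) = -1.38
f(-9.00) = 1297.00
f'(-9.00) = -450.00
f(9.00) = -1619.00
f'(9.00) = -522.00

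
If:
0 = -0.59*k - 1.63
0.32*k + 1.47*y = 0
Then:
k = -2.76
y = 0.60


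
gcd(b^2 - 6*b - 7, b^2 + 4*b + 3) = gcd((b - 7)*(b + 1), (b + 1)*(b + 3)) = b + 1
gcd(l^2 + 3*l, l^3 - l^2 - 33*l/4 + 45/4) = l + 3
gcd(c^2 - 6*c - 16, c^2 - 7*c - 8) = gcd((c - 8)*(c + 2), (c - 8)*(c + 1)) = c - 8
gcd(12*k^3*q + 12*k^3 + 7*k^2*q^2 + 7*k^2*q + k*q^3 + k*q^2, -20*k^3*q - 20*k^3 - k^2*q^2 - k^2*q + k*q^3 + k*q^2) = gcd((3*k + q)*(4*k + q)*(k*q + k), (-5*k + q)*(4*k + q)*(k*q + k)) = 4*k^2*q + 4*k^2 + k*q^2 + k*q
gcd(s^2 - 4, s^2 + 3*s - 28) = 1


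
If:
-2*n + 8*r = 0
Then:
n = 4*r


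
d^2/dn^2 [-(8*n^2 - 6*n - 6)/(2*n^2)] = 6*(n + 3)/n^4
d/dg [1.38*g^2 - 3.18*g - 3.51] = 2.76*g - 3.18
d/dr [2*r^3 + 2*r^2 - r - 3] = 6*r^2 + 4*r - 1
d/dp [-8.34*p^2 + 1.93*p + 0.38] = 1.93 - 16.68*p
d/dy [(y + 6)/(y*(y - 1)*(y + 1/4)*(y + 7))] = 8*(-6*y^4 - 73*y^3 - 214*y^2 + 132*y + 21)/(y^2*(16*y^6 + 200*y^5 + 449*y^4 - 1156*y^3 + 134*y^2 + 308*y + 49))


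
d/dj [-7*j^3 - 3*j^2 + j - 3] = -21*j^2 - 6*j + 1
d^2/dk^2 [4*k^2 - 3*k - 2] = 8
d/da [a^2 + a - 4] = 2*a + 1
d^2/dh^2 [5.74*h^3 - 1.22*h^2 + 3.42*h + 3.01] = 34.44*h - 2.44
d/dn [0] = 0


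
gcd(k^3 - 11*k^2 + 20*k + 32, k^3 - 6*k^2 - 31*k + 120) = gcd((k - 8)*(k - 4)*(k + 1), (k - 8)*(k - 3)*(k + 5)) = k - 8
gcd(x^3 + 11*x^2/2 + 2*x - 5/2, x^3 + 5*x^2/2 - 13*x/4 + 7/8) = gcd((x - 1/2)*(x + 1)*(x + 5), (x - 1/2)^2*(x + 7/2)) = x - 1/2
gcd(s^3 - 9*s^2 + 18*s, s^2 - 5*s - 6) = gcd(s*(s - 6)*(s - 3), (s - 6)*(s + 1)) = s - 6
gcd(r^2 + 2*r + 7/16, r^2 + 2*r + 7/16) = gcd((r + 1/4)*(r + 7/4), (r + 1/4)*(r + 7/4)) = r^2 + 2*r + 7/16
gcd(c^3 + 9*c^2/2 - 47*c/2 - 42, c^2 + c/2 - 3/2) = c + 3/2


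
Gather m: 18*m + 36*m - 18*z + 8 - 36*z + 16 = 54*m - 54*z + 24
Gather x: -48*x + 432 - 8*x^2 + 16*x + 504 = -8*x^2 - 32*x + 936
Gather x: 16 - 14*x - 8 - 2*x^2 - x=-2*x^2 - 15*x + 8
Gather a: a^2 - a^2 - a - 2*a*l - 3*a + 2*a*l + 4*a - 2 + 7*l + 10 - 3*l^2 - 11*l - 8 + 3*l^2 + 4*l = 0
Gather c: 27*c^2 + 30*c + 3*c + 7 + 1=27*c^2 + 33*c + 8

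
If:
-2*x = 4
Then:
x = -2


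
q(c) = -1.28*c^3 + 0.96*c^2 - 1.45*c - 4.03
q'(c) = -3.84*c^2 + 1.92*c - 1.45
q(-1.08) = 0.27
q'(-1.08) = -8.00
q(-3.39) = 61.78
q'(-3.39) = -52.09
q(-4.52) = 140.34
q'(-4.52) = -88.58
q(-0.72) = -2.01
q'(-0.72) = -4.82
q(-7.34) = 564.51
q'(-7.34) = -222.43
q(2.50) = -21.66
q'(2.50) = -20.65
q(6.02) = -257.22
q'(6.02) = -129.05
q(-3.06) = 46.07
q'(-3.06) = -43.28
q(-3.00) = 43.52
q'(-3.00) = -41.77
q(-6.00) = 315.71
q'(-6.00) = -151.21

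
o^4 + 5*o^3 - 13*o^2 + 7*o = o*(o - 1)^2*(o + 7)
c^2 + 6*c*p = c*(c + 6*p)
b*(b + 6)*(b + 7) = b^3 + 13*b^2 + 42*b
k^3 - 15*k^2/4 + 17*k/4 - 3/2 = (k - 2)*(k - 1)*(k - 3/4)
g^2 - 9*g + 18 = (g - 6)*(g - 3)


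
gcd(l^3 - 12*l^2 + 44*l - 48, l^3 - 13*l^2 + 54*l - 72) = l^2 - 10*l + 24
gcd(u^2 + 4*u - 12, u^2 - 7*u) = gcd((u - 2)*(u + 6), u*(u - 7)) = 1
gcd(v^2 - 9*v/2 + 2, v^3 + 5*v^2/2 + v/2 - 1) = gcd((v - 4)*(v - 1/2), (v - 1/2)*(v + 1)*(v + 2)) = v - 1/2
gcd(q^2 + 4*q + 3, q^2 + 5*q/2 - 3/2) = q + 3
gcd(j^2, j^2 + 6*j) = j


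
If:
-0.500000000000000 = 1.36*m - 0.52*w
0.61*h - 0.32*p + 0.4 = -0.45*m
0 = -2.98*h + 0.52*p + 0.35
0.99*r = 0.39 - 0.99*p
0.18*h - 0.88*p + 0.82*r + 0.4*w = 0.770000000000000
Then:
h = -0.05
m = -1.51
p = -0.97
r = 1.36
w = -2.98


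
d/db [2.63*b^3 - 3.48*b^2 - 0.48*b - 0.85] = 7.89*b^2 - 6.96*b - 0.48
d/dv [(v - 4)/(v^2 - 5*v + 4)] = -1/(v^2 - 2*v + 1)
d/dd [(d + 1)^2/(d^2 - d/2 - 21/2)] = 2*(-5*d^2 - 46*d - 41)/(4*d^4 - 4*d^3 - 83*d^2 + 42*d + 441)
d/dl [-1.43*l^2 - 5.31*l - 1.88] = -2.86*l - 5.31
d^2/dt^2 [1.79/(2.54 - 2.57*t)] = -23.645542/(2.57*t - 2.54)^3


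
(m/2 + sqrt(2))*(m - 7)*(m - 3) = m^3/2 - 5*m^2 + sqrt(2)*m^2 - 10*sqrt(2)*m + 21*m/2 + 21*sqrt(2)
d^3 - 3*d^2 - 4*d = d*(d - 4)*(d + 1)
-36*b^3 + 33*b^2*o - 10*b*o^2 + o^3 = (-4*b + o)*(-3*b + o)^2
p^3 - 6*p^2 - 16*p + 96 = (p - 6)*(p - 4)*(p + 4)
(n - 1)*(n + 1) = n^2 - 1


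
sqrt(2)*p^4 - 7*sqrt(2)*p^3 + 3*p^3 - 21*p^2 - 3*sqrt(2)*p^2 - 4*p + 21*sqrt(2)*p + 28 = (p - 7)*(p - sqrt(2))*(p + 2*sqrt(2))*(sqrt(2)*p + 1)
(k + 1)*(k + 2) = k^2 + 3*k + 2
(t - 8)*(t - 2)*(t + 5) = t^3 - 5*t^2 - 34*t + 80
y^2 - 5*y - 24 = (y - 8)*(y + 3)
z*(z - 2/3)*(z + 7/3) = z^3 + 5*z^2/3 - 14*z/9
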